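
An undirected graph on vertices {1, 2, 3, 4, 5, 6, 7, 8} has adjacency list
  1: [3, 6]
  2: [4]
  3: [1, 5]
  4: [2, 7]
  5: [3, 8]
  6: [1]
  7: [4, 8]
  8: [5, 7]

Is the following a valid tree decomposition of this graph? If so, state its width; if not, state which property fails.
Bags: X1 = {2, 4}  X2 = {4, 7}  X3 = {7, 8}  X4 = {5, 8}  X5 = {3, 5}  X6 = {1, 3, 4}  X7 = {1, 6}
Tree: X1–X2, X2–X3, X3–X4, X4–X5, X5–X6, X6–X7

A tree decomposition must satisfy three properties: every vertex lies in some bag; for every edge, both endpoints lie together in some bag; and for every vertex, the bags containing it form a connected subtree. Here bags containing vertex 4 are not connected in the tree, so the decomposition is invalid.

No — bags containing vertex 4 are not connected in the tree.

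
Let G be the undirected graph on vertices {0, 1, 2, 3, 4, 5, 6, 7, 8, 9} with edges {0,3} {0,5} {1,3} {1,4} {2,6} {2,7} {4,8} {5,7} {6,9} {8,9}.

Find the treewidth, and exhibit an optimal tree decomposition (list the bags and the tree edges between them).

Treewidth 2.
One such decomposition:
Bags: B1 = {1, 4, 8}  B2 = {1, 3, 8}  B3 = {0, 3, 8}  B4 = {0, 5, 8}  B5 = {5, 7, 8}  B6 = {2, 7, 8}  B7 = {2, 6, 8}  B8 = {6, 8, 9}
Tree: B1–B2, B2–B3, B3–B4, B4–B5, B5–B6, B6–B7, B7–B8

Each bag holds 3 vertices, so the decomposition has width 2, which upper-bounds the treewidth. The edges 8–4–1–3–0–5–7–2–6–9–8 form a cycle, so G is not a tree and its treewidth is at least 2. The upper and lower bounds meet at 2, so that is the treewidth.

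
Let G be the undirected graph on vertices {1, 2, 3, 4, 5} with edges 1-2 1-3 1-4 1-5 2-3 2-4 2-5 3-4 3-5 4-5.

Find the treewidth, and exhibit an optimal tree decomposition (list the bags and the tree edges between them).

Treewidth 4.
One such decomposition:
Bags: B1 = {1, 2, 3, 4, 5}
Tree: (single bag)

With just one bag of size 5, the width is 5 − 1 = 4, so tw(G) ≤ 4. Conversely, {1, 2, 3, 4, 5} is a clique of size 5, and the vertices of any clique must share a bag in every tree decomposition; so some bag has ≥ 5 vertices and tw(G) ≥ 4. Hence tw(G) = 4 exactly.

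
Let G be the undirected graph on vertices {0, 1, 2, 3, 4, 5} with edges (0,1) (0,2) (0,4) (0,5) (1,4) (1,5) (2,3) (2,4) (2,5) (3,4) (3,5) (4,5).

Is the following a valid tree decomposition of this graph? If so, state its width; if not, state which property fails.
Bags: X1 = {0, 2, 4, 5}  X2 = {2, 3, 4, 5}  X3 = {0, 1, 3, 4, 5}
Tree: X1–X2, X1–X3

No — bags containing vertex 3 are not connected in the tree.

A tree decomposition must satisfy three properties: every vertex lies in some bag; for every edge, both endpoints lie together in some bag; and for every vertex, the bags containing it form a connected subtree. Here bags containing vertex 3 are not connected in the tree, so the decomposition is invalid.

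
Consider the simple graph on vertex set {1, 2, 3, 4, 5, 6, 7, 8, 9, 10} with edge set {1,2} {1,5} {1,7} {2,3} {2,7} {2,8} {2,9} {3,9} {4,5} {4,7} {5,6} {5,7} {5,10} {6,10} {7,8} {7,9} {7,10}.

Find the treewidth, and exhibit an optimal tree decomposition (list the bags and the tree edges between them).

Every bag has size at most 3, so the width is 3 − 1 = 2 and tw(G) ≤ 2. For the lower bound, the 3 vertices {2, 3, 9} are pairwise adjacent, and any tree decomposition puts a clique entirely inside one bag — forcing width ≥ 2. The upper and lower bounds meet at 2, so that is the treewidth.

Treewidth 2.
Bags: B1 = {1, 2, 7}  B2 = {1, 5, 7}  B3 = {2, 7, 9}  B4 = {5, 7, 10}  B5 = {2, 3, 9}  B6 = {5, 6, 10}  B7 = {2, 7, 8}  B8 = {4, 5, 7}
Tree: B1–B2, B1–B3, B2–B4, B3–B5, B4–B6, B3–B7, B2–B8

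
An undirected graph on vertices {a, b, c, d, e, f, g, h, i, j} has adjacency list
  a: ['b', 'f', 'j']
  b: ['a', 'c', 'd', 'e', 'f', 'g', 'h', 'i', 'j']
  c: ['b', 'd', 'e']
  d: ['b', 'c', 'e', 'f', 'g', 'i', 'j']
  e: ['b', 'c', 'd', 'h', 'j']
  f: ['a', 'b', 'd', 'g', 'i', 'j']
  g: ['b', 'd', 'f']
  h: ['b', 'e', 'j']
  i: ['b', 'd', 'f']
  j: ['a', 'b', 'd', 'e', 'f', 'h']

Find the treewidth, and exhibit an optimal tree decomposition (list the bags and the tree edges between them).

Treewidth 3.
Bags: B1 = {b, d, f, j}  B2 = {b, d, f, i}  B3 = {b, d, f, g}  B4 = {b, d, e, j}  B5 = {a, b, f, j}  B6 = {b, c, d, e}  B7 = {b, e, h, j}
Tree: B1–B2, B1–B3, B1–B4, B1–B5, B4–B6, B4–B7

Each bag holds 4 vertices, so the decomposition has width 3, which upper-bounds the treewidth. On the other hand G contains the 4-clique {b, d, e, j}. A clique must lie in a single bag of any decomposition, so no decomposition can have width below 3. The upper and lower bounds meet at 3, so that is the treewidth.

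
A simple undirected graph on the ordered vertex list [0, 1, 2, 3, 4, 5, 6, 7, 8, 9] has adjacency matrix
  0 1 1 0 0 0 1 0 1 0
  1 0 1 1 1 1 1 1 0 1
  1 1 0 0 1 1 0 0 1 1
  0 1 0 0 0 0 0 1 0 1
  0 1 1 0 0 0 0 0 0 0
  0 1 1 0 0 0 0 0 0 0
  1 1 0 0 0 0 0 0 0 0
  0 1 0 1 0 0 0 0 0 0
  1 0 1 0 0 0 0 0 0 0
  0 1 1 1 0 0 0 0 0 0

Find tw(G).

A width-2 tree decomposition is:
Bags: B1 = {0, 1, 2}  B2 = {1, 2, 9}  B3 = {0, 1, 6}  B4 = {1, 3, 9}  B5 = {1, 2, 5}  B6 = {1, 3, 7}  B7 = {0, 2, 8}  B8 = {1, 2, 4}
Tree: B1–B2, B1–B3, B2–B4, B2–B5, B4–B6, B1–B7, B1–B8
Every bag has size at most 3, so the width is 3 − 1 = 2 and tw(G) ≤ 2. On the other hand G contains the 3-clique {0, 2, 8}. A clique must lie in a single bag of any decomposition, so no decomposition can have width below 2. The upper and lower bounds meet at 2, so that is the treewidth.

2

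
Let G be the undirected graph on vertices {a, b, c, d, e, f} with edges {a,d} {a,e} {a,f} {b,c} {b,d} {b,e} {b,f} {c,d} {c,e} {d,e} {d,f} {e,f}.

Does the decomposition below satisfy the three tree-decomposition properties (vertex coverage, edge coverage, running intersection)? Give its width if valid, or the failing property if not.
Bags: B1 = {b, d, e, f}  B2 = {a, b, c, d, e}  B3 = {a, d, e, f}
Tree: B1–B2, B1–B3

A tree decomposition must satisfy three properties: every vertex lies in some bag; for every edge, both endpoints lie together in some bag; and for every vertex, the bags containing it form a connected subtree. Here bags containing vertex a are not connected in the tree, so the decomposition is invalid.

No — bags containing vertex a are not connected in the tree.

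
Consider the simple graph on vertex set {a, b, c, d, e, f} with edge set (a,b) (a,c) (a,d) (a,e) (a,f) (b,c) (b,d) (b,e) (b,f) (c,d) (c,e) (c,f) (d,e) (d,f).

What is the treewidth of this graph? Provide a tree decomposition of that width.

Each bag holds 5 vertices, so the decomposition has width 4, which upper-bounds the treewidth. On the other hand G contains the 5-clique {a, b, c, d, e}. A clique must lie in a single bag of any decomposition, so no decomposition can have width below 4. Hence tw(G) = 4 exactly.

Treewidth 4.
One optimal decomposition is:
Bags: B1 = {a, b, c, d, f}  B2 = {a, b, c, d, e}
Tree: B1–B2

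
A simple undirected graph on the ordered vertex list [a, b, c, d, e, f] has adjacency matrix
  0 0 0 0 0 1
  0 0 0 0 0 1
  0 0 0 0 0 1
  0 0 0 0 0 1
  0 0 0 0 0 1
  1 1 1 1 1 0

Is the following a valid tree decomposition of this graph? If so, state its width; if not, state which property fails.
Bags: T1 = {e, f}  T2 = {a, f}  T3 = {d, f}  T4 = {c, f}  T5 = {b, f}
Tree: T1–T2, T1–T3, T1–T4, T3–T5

Yes; width 1.

Checking the three conditions: (i) the bags cover all of {a, b, c, d, e, f}; (ii) for each edge, some bag contains both endpoints; (iii) the bags containing any fixed vertex form a subtree. All hold, so the decomposition is valid with width 2 − 1 = 1.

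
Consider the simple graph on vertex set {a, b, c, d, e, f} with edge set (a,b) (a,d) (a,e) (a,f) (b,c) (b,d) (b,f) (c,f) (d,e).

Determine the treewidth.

A width-2 tree decomposition is:
Bags: B1 = {a, d, e}  B2 = {a, b, d}  B3 = {a, b, f}  B4 = {b, c, f}
Tree: B1–B2, B2–B3, B3–B4
Every bag has size at most 3, so the width is 3 − 1 = 2 and tw(G) ≤ 2. On the other hand G contains the 3-clique {b, c, f}. A clique must lie in a single bag of any decomposition, so no decomposition can have width below 2. The upper and lower bounds meet at 2, so that is the treewidth.

2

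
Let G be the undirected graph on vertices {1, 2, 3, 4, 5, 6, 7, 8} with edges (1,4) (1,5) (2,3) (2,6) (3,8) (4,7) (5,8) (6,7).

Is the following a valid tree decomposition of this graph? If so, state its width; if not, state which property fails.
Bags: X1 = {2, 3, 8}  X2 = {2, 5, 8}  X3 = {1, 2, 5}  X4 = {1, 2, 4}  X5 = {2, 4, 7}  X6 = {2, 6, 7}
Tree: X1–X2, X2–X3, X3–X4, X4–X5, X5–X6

Yes; width 2.

Every vertex of G appears in some bag (union = {1, 2, 3, 4, 5, 6, 7, 8}); every edge is covered by a bag; and for each vertex v the set of bags containing v is connected in the bag tree. The decomposition is therefore valid. The largest bag has 3 vertices, so the width is 2.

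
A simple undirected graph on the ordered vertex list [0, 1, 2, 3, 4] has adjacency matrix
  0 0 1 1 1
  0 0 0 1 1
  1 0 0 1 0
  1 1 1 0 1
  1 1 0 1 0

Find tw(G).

2

A width-2 tree decomposition is:
Bags: B1 = {0, 2, 3}  B2 = {0, 3, 4}  B3 = {1, 3, 4}
Tree: B1–B2, B2–B3
Every bag has size at most 3, so the width is 3 − 1 = 2 and tw(G) ≤ 2. On the other hand G contains the 3-clique {0, 2, 3}. A clique must lie in a single bag of any decomposition, so no decomposition can have width below 2. Combining the bounds, tw(G) = 2.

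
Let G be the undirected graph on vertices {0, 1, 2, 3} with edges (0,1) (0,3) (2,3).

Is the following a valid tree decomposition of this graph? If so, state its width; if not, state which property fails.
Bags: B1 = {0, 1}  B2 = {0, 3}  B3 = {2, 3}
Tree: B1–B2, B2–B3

Every vertex of G appears in some bag (union = {0, 1, 2, 3}); every edge is covered by a bag; and for each vertex v the set of bags containing v is connected in the bag tree. The decomposition is therefore valid. The largest bag has 2 vertices, so the width is 1.

Yes; width 1.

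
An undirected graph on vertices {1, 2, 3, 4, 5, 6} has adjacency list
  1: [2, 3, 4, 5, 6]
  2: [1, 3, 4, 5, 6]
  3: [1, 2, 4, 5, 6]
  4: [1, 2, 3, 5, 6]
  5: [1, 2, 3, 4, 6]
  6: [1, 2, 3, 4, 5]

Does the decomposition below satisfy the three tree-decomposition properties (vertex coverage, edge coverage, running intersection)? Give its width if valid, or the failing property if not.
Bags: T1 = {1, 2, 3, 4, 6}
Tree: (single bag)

A tree decomposition must satisfy three properties: every vertex lies in some bag; for every edge, both endpoints lie together in some bag; and for every vertex, the bags containing it form a connected subtree. Here vertex 5 appears in no bag, so the decomposition is invalid.

No — vertex 5 appears in no bag.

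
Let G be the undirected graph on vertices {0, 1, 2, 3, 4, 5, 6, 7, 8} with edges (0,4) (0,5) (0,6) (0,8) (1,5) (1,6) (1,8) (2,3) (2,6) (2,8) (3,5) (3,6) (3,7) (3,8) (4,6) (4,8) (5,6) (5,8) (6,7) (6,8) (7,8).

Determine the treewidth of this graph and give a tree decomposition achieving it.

Treewidth 3.
One optimal decomposition is:
Bags: B1 = {0, 4, 6, 8}  B2 = {0, 5, 6, 8}  B3 = {3, 5, 6, 8}  B4 = {2, 3, 6, 8}  B5 = {1, 5, 6, 8}  B6 = {3, 6, 7, 8}
Tree: B1–B2, B2–B3, B3–B4, B3–B5, B3–B6

The largest bag has 4 vertices, giving width 3; this decomposition certifies tw(G) ≤ 3. For the lower bound, the 4 vertices {0, 4, 6, 8} are pairwise adjacent, and any tree decomposition puts a clique entirely inside one bag — forcing width ≥ 3. Therefore the treewidth is 3.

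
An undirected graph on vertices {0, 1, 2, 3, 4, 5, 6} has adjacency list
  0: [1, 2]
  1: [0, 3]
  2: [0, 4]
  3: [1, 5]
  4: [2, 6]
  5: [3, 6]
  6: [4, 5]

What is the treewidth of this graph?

2

A width-2 tree decomposition is:
Bags: B1 = {4, 5, 6}  B2 = {2, 4, 5}  B3 = {0, 2, 5}  B4 = {0, 1, 5}  B5 = {1, 3, 5}
Tree: B1–B2, B2–B3, B3–B4, B4–B5
The largest bag has 3 vertices, giving width 2; this decomposition certifies tw(G) ≤ 2. Since 5–6–4–2–0–1–3–5 is a cycle in G, G is not acyclic. Forests are exactly the graphs of treewidth ≤ 1, so tw(G) ≥ 2. Hence tw(G) = 2 exactly.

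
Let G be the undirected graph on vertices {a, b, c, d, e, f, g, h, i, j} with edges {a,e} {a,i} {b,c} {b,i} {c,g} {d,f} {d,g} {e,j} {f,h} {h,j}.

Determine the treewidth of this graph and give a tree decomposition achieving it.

Treewidth 2.
Bags: B1 = {c, d, g}  B2 = {b, c, d}  B3 = {b, d, i}  B4 = {a, d, i}  B5 = {a, d, e}  B6 = {d, e, j}  B7 = {d, h, j}  B8 = {d, f, h}
Tree: B1–B2, B2–B3, B3–B4, B4–B5, B5–B6, B6–B7, B7–B8

Each bag holds 3 vertices, so the decomposition has width 2, which upper-bounds the treewidth. The edges d–g–c–b–i–a–e–j–h–f–d form a cycle, so G is not a tree and its treewidth is at least 2. The upper and lower bounds meet at 2, so that is the treewidth.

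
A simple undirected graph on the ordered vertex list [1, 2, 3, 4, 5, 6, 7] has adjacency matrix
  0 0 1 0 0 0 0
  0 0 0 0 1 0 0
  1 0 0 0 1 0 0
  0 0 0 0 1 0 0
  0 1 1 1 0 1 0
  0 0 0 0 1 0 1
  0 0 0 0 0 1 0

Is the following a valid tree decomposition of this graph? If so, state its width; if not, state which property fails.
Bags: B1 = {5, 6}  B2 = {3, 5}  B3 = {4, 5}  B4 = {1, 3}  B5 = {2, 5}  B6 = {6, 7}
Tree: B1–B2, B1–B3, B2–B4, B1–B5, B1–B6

Checking the three conditions: (i) the bags cover all of {1, 2, 3, 4, 5, 6, 7}; (ii) for each edge, some bag contains both endpoints; (iii) the bags containing any fixed vertex form a subtree. All hold, so the decomposition is valid with width 2 − 1 = 1.

Yes; width 1.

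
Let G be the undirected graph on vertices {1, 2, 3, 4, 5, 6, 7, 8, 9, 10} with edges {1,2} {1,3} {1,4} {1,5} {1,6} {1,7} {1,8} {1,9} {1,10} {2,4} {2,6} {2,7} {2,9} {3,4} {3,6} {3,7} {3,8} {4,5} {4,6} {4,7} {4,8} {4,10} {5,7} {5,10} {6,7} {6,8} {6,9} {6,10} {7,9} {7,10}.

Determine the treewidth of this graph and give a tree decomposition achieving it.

Treewidth 4.
One such decomposition:
Bags: B1 = {1, 4, 6, 7, 10}  B2 = {1, 3, 4, 6, 7}  B3 = {1, 4, 5, 7, 10}  B4 = {1, 2, 4, 6, 7}  B5 = {1, 3, 4, 6, 8}  B6 = {1, 2, 6, 7, 9}
Tree: B1–B2, B1–B3, B1–B4, B2–B5, B4–B6

Every bag has size at most 5, so the width is 5 − 1 = 4 and tw(G) ≤ 4. For the lower bound, the 5 vertices {1, 2, 6, 7, 9} are pairwise adjacent, and any tree decomposition puts a clique entirely inside one bag — forcing width ≥ 4. Hence tw(G) = 4 exactly.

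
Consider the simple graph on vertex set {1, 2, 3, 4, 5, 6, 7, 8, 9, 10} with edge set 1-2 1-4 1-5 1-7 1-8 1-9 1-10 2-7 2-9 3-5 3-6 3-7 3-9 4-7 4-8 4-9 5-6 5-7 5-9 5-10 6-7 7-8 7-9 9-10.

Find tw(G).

A width-3 tree decomposition is:
Bags: B1 = {3, 5, 7, 9}  B2 = {1, 5, 7, 9}  B3 = {3, 5, 6, 7}  B4 = {1, 4, 7, 9}  B5 = {1, 2, 7, 9}  B6 = {1, 5, 9, 10}  B7 = {1, 4, 7, 8}
Tree: B1–B2, B1–B3, B2–B4, B4–B5, B2–B6, B4–B7
Every bag has size at most 4, so the width is 4 − 1 = 3 and tw(G) ≤ 3. Conversely, {1, 5, 9, 10} is a clique of size 4, and the vertices of any clique must share a bag in every tree decomposition; so some bag has ≥ 4 vertices and tw(G) ≥ 3. Combining the bounds, tw(G) = 3.

3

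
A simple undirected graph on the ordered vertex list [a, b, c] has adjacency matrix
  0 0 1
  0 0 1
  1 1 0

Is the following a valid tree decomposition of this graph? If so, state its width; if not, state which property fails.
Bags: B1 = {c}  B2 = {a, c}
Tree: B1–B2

No — vertex b appears in no bag.

A tree decomposition must satisfy three properties: every vertex lies in some bag; for every edge, both endpoints lie together in some bag; and for every vertex, the bags containing it form a connected subtree. Here vertex b appears in no bag, so the decomposition is invalid.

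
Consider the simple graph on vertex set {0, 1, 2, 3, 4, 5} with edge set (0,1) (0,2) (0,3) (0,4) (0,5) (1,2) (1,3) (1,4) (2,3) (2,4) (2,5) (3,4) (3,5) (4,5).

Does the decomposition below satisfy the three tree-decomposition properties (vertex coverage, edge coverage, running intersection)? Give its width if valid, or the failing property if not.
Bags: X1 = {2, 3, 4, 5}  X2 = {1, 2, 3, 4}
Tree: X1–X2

No — vertex 0 appears in no bag.

A tree decomposition must satisfy three properties: every vertex lies in some bag; for every edge, both endpoints lie together in some bag; and for every vertex, the bags containing it form a connected subtree. Here vertex 0 appears in no bag, so the decomposition is invalid.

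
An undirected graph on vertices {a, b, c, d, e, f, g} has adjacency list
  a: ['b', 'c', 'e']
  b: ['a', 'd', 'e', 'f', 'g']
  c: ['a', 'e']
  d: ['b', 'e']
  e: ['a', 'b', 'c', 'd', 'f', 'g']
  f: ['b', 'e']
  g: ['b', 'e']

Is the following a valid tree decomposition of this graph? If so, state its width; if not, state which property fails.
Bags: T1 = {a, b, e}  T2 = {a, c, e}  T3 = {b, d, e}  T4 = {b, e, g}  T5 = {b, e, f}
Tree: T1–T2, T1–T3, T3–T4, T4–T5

Yes; width 2.

Checking the three conditions: (i) the bags cover all of {a, b, c, d, e, f, g}; (ii) for each edge, some bag contains both endpoints; (iii) the bags containing any fixed vertex form a subtree. All hold, so the decomposition is valid with width 3 − 1 = 2.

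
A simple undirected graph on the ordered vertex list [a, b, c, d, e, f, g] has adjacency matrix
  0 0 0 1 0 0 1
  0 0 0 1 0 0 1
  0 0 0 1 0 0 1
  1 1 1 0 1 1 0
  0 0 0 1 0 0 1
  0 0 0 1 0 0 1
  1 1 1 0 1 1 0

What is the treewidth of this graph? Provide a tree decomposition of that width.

Treewidth 2.
Bags: B1 = {a, d, g}  B2 = {c, d, g}  B3 = {d, e, g}  B4 = {b, d, g}  B5 = {d, f, g}
Tree: B1–B2, B2–B3, B3–B4, B4–B5

Every bag has size at most 3, so the width is 3 − 1 = 2 and tw(G) ≤ 2. For the lower bound, G contains the cycle g–a–d–c–g, so G is not a forest; only forests have treewidth ≤ 1, hence tw(G) ≥ 2. Combining the bounds, tw(G) = 2.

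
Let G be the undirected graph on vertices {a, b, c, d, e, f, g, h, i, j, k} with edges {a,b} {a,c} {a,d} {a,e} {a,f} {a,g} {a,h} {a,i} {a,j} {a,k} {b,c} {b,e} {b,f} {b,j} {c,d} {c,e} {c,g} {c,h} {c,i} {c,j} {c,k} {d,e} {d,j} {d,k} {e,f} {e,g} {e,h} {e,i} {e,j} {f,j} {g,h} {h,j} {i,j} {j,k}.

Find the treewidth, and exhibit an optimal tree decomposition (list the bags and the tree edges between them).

Treewidth 4.
One such decomposition:
Bags: B1 = {a, c, d, e, j}  B2 = {a, b, c, e, j}  B3 = {a, c, e, h, j}  B4 = {a, c, e, i, j}  B5 = {a, b, e, f, j}  B6 = {a, c, e, g, h}  B7 = {a, c, d, j, k}
Tree: B1–B2, B2–B3, B2–B4, B2–B5, B3–B6, B1–B7

The largest bag has 5 vertices, giving width 4; this decomposition certifies tw(G) ≤ 4. Conversely, {a, c, e, g, h} is a clique of size 5, and the vertices of any clique must share a bag in every tree decomposition; so some bag has ≥ 5 vertices and tw(G) ≥ 4. The upper and lower bounds meet at 4, so that is the treewidth.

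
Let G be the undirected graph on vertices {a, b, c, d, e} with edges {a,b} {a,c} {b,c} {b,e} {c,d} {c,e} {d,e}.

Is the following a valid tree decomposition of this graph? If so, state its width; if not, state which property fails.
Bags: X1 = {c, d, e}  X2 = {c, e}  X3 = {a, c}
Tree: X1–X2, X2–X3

A tree decomposition must satisfy three properties: every vertex lies in some bag; for every edge, both endpoints lie together in some bag; and for every vertex, the bags containing it form a connected subtree. Here vertex b appears in no bag, so the decomposition is invalid.

No — vertex b appears in no bag.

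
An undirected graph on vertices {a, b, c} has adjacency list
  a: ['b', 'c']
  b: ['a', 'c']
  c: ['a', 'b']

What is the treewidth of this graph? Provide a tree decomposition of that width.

A single bag containing all 3 vertices is trivially a valid decomposition of width 2. Conversely, {a, b, c} is a clique of size 3, and the vertices of any clique must share a bag in every tree decomposition; so some bag has ≥ 3 vertices and tw(G) ≥ 2. Therefore the treewidth is 2.

Treewidth 2.
Bags: B1 = {a, b, c}
Tree: (single bag)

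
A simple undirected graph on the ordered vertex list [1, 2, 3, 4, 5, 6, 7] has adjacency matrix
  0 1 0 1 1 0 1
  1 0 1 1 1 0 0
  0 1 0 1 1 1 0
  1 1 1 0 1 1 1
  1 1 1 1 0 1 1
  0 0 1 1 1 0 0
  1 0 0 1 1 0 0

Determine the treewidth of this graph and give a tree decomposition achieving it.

The largest bag has 4 vertices, giving width 3; this decomposition certifies tw(G) ≤ 3. On the other hand G contains the 4-clique {1, 2, 4, 5}. A clique must lie in a single bag of any decomposition, so no decomposition can have width below 3. Therefore the treewidth is 3.

Treewidth 3.
One optimal decomposition is:
Bags: B1 = {1, 2, 4, 5}  B2 = {2, 3, 4, 5}  B3 = {3, 4, 5, 6}  B4 = {1, 4, 5, 7}
Tree: B1–B2, B2–B3, B1–B4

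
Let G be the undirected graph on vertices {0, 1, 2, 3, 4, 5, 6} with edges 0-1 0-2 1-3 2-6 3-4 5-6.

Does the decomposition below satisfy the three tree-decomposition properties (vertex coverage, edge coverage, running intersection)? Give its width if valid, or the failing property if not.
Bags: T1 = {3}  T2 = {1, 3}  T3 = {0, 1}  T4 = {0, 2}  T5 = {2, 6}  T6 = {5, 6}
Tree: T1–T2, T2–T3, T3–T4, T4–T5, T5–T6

No — vertex 4 appears in no bag.

A tree decomposition must satisfy three properties: every vertex lies in some bag; for every edge, both endpoints lie together in some bag; and for every vertex, the bags containing it form a connected subtree. Here vertex 4 appears in no bag, so the decomposition is invalid.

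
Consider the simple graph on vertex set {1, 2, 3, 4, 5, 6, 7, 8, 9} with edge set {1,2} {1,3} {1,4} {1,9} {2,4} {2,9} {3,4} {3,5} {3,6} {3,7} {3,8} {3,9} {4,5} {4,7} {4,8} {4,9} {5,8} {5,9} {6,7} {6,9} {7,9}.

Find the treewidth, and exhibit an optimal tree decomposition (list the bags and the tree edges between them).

Treewidth 3.
One optimal decomposition is:
Bags: B1 = {1, 2, 4, 9}  B2 = {1, 3, 4, 9}  B3 = {3, 4, 7, 9}  B4 = {3, 6, 7, 9}  B5 = {3, 4, 5, 9}  B6 = {3, 4, 5, 8}
Tree: B1–B2, B2–B3, B3–B4, B3–B5, B5–B6

Each bag holds 4 vertices, so the decomposition has width 3, which upper-bounds the treewidth. For the lower bound, the 4 vertices {1, 2, 4, 9} are pairwise adjacent, and any tree decomposition puts a clique entirely inside one bag — forcing width ≥ 3. The upper and lower bounds meet at 3, so that is the treewidth.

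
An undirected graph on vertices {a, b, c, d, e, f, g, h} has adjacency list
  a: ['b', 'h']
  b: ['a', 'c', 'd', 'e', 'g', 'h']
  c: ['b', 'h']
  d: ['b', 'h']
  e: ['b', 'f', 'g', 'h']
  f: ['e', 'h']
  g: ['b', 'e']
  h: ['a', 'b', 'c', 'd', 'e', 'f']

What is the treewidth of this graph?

A width-2 tree decomposition is:
Bags: B1 = {b, d, h}  B2 = {b, e, h}  B3 = {e, f, h}  B4 = {b, e, g}  B5 = {b, c, h}  B6 = {a, b, h}
Tree: B1–B2, B2–B3, B2–B4, B2–B5, B5–B6
Every bag has size at most 3, so the width is 3 − 1 = 2 and tw(G) ≤ 2. For the lower bound, the 3 vertices {b, e, g} are pairwise adjacent, and any tree decomposition puts a clique entirely inside one bag — forcing width ≥ 2. Hence tw(G) = 2 exactly.

2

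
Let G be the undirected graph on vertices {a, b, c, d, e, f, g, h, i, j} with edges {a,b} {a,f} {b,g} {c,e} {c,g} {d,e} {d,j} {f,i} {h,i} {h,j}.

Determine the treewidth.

A width-2 tree decomposition is:
Bags: B1 = {c, d, e}  B2 = {c, d, j}  B3 = {c, h, j}  B4 = {c, h, i}  B5 = {c, f, i}  B6 = {a, c, f}  B7 = {a, b, c}  B8 = {b, c, g}
Tree: B1–B2, B2–B3, B3–B4, B4–B5, B5–B6, B6–B7, B7–B8
Each bag holds 3 vertices, so the decomposition has width 2, which upper-bounds the treewidth. The edges c–e–d–j–h–i–f–a–b–g–c form a cycle, so G is not a tree and its treewidth is at least 2. The upper and lower bounds meet at 2, so that is the treewidth.

2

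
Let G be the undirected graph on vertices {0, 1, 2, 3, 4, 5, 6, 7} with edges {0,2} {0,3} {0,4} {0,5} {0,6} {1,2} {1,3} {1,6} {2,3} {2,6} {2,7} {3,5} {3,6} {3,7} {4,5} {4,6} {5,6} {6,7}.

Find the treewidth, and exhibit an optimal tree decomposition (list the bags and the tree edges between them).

Treewidth 3.
Bags: B1 = {0, 2, 3, 6}  B2 = {1, 2, 3, 6}  B3 = {0, 3, 5, 6}  B4 = {0, 4, 5, 6}  B5 = {2, 3, 6, 7}
Tree: B1–B2, B1–B3, B3–B4, B2–B5

Each bag holds 4 vertices, so the decomposition has width 3, which upper-bounds the treewidth. Conversely, {0, 2, 3, 6} is a clique of size 4, and the vertices of any clique must share a bag in every tree decomposition; so some bag has ≥ 4 vertices and tw(G) ≥ 3. The upper and lower bounds meet at 3, so that is the treewidth.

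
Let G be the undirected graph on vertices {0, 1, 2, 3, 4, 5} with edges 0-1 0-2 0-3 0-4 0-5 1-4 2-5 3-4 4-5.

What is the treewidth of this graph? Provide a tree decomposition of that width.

Treewidth 2.
Bags: B1 = {0, 4, 5}  B2 = {0, 3, 4}  B3 = {0, 2, 5}  B4 = {0, 1, 4}
Tree: B1–B2, B1–B3, B2–B4

The largest bag has 3 vertices, giving width 2; this decomposition certifies tw(G) ≤ 2. For the lower bound, the 3 vertices {0, 2, 5} are pairwise adjacent, and any tree decomposition puts a clique entirely inside one bag — forcing width ≥ 2. The upper and lower bounds meet at 2, so that is the treewidth.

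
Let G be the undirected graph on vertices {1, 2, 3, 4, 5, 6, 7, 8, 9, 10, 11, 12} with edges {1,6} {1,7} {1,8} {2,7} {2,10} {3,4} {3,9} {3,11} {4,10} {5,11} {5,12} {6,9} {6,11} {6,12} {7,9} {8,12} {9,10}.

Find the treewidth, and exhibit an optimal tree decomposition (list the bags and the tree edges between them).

Every bag has size at most 4, so the width is 4 − 1 = 3 and tw(G) ≤ 3. For the lower bound: the 4 vertex sets {5,8,12}, {11}, {6}, {1,3,7,9} are disjoint, each induces a connected subgraph, and every pair is joined by at least one edge of G. Contracting each set to a single vertex therefore yields K_{4} as a minor, and since treewidth is minor-monotone, tw(G) ≥ tw(K_{4}) = 3. Hence tw(G) = 3 exactly.

Treewidth 3.
Bags: B1 = {5, 8, 11, 12}  B2 = {6, 8, 11, 12}  B3 = {1, 6, 8, 11}  B4 = {1, 3, 6, 11}  B5 = {1, 3, 6, 9}  B6 = {1, 3, 7, 9}  B7 = {3, 4, 7, 9}  B8 = {4, 7, 9, 10}  B9 = {2, 4, 7, 10}
Tree: B1–B2, B2–B3, B3–B4, B4–B5, B5–B6, B6–B7, B7–B8, B8–B9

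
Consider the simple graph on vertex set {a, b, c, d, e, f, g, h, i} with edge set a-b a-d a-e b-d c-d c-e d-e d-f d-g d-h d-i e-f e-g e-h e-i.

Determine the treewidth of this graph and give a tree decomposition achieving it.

Treewidth 2.
One such decomposition:
Bags: B1 = {c, d, e}  B2 = {a, d, e}  B3 = {d, e, g}  B4 = {d, e, h}  B5 = {d, e, f}  B6 = {d, e, i}  B7 = {a, b, d}
Tree: B1–B2, B1–B3, B2–B4, B1–B5, B5–B6, B2–B7

The largest bag has 3 vertices, giving width 2; this decomposition certifies tw(G) ≤ 2. For the lower bound, the 3 vertices {d, e, f} are pairwise adjacent, and any tree decomposition puts a clique entirely inside one bag — forcing width ≥ 2. Therefore the treewidth is 2.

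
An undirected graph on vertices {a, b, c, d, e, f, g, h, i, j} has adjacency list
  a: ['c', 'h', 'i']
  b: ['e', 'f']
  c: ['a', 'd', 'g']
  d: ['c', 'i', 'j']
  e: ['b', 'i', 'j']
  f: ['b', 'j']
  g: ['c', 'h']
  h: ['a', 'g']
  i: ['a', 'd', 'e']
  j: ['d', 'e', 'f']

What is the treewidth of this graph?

A width-2 tree decomposition is:
Bags: B1 = {b, f, j}  B2 = {b, e, j}  B3 = {d, e, j}  B4 = {d, e, i}  B5 = {c, d, i}  B6 = {a, c, i}  B7 = {a, c, g}  B8 = {a, g, h}
Tree: B1–B2, B2–B3, B3–B4, B4–B5, B5–B6, B6–B7, B7–B8
Every bag has size at most 3, so the width is 3 − 1 = 2 and tw(G) ≤ 2. For the lower bound, G contains the cycle f–b–e–j–f, so G is not a forest; only forests have treewidth ≤ 1, hence tw(G) ≥ 2. Therefore the treewidth is 2.

2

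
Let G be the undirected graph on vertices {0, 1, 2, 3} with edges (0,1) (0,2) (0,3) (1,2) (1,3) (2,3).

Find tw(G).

3

A width-3 tree decomposition is:
Bags: B1 = {0, 1, 2, 3}
Tree: (single bag)
A single bag containing all 4 vertices is trivially a valid decomposition of width 3. For the lower bound, the 4 vertices {0, 1, 2, 3} are pairwise adjacent, and any tree decomposition puts a clique entirely inside one bag — forcing width ≥ 3. Hence tw(G) = 3 exactly.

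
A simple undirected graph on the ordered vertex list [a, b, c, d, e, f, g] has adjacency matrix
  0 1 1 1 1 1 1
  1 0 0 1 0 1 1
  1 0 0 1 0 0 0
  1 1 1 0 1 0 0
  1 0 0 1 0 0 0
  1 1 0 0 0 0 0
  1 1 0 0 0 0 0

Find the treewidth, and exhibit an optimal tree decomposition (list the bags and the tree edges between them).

Treewidth 2.
One optimal decomposition is:
Bags: B1 = {a, b, g}  B2 = {a, b, d}  B3 = {a, b, f}  B4 = {a, c, d}  B5 = {a, d, e}
Tree: B1–B2, B1–B3, B2–B4, B2–B5

Every bag has size at most 3, so the width is 3 − 1 = 2 and tw(G) ≤ 2. On the other hand G contains the 3-clique {a, d, e}. A clique must lie in a single bag of any decomposition, so no decomposition can have width below 2. Combining the bounds, tw(G) = 2.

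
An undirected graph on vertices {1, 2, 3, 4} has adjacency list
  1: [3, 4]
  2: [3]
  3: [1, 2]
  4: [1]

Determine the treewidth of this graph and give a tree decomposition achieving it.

The largest bag has 2 vertices, giving width 1; this decomposition certifies tw(G) ≤ 1. Any graph with an edge has treewidth ≥ 1, and G has the edge 3–1. The upper and lower bounds meet at 1, so that is the treewidth.

Treewidth 1.
One optimal decomposition is:
Bags: B1 = {1, 3}  B2 = {2, 3}  B3 = {1, 4}
Tree: B1–B2, B1–B3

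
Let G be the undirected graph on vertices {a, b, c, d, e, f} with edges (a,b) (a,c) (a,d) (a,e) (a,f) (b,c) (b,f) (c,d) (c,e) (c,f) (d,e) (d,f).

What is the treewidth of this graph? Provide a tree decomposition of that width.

Treewidth 3.
One optimal decomposition is:
Bags: B1 = {a, b, c, f}  B2 = {a, c, d, f}  B3 = {a, c, d, e}
Tree: B1–B2, B2–B3

Each bag holds 4 vertices, so the decomposition has width 3, which upper-bounds the treewidth. For the lower bound, the 4 vertices {a, c, d, e} are pairwise adjacent, and any tree decomposition puts a clique entirely inside one bag — forcing width ≥ 3. Therefore the treewidth is 3.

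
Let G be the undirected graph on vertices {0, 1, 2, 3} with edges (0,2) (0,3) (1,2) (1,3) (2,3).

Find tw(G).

A width-2 tree decomposition is:
Bags: B1 = {1, 2, 3}  B2 = {0, 2, 3}
Tree: B1–B2
The largest bag has 3 vertices, giving width 2; this decomposition certifies tw(G) ≤ 2. On the other hand G contains the 3-clique {0, 2, 3}. A clique must lie in a single bag of any decomposition, so no decomposition can have width below 2. Therefore the treewidth is 2.

2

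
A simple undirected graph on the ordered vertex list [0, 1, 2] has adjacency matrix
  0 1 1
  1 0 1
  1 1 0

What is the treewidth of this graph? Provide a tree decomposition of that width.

With just one bag of size 3, the width is 3 − 1 = 2, so tw(G) ≤ 2. On the other hand G contains the 3-clique {0, 1, 2}. A clique must lie in a single bag of any decomposition, so no decomposition can have width below 2. Hence tw(G) = 2 exactly.

Treewidth 2.
One such decomposition:
Bags: B1 = {0, 1, 2}
Tree: (single bag)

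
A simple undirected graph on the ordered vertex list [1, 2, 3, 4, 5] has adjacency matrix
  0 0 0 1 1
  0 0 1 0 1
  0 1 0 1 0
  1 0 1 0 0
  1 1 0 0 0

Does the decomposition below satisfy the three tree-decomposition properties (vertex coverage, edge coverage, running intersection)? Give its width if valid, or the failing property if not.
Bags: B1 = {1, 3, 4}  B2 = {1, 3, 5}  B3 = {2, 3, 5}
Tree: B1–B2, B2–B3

Checking the three conditions: (i) the bags cover all of {1, 2, 3, 4, 5}; (ii) for each edge, some bag contains both endpoints; (iii) the bags containing any fixed vertex form a subtree. All hold, so the decomposition is valid with width 3 − 1 = 2.

Yes; width 2.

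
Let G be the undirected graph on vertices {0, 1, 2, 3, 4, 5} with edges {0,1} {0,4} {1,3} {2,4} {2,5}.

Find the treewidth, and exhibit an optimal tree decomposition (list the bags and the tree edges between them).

Treewidth 1.
One such decomposition:
Bags: B1 = {2, 5}  B2 = {2, 4}  B3 = {0, 4}  B4 = {0, 1}  B5 = {1, 3}
Tree: B1–B2, B2–B3, B3–B4, B4–B5

Each bag holds 2 vertices, so the decomposition has width 1, which upper-bounds the treewidth. Any graph with an edge has treewidth ≥ 1, and G has the edge 5–2. Combining the bounds, tw(G) = 1.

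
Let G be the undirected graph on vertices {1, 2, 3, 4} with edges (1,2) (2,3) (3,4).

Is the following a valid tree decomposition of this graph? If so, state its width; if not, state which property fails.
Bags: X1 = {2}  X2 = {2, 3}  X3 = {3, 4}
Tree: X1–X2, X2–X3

A tree decomposition must satisfy three properties: every vertex lies in some bag; for every edge, both endpoints lie together in some bag; and for every vertex, the bags containing it form a connected subtree. Here vertex 1 appears in no bag, so the decomposition is invalid.

No — vertex 1 appears in no bag.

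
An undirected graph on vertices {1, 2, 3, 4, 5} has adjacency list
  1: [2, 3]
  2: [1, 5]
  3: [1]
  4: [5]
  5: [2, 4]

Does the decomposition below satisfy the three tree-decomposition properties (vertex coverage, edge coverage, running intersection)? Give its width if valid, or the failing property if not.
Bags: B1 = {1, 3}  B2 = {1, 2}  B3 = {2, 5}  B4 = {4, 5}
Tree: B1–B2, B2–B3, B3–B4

Yes; width 1.

Every vertex of G appears in some bag (union = {1, 2, 3, 4, 5}); every edge is covered by a bag; and for each vertex v the set of bags containing v is connected in the bag tree. The decomposition is therefore valid. The largest bag has 2 vertices, so the width is 1.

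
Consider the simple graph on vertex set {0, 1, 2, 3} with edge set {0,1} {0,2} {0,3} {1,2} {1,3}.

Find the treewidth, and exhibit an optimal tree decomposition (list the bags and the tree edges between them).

Treewidth 2.
Bags: B1 = {0, 1, 3}  B2 = {0, 1, 2}
Tree: B1–B2

Each bag holds 3 vertices, so the decomposition has width 2, which upper-bounds the treewidth. For the lower bound, the 3 vertices {0, 1, 2} are pairwise adjacent, and any tree decomposition puts a clique entirely inside one bag — forcing width ≥ 2. Therefore the treewidth is 2.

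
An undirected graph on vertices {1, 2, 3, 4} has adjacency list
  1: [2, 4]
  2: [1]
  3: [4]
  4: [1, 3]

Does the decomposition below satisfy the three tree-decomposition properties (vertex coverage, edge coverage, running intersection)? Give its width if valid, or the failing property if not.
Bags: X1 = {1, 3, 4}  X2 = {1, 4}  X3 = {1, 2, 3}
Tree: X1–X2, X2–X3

A tree decomposition must satisfy three properties: every vertex lies in some bag; for every edge, both endpoints lie together in some bag; and for every vertex, the bags containing it form a connected subtree. Here bags containing vertex 3 are not connected in the tree, so the decomposition is invalid.

No — bags containing vertex 3 are not connected in the tree.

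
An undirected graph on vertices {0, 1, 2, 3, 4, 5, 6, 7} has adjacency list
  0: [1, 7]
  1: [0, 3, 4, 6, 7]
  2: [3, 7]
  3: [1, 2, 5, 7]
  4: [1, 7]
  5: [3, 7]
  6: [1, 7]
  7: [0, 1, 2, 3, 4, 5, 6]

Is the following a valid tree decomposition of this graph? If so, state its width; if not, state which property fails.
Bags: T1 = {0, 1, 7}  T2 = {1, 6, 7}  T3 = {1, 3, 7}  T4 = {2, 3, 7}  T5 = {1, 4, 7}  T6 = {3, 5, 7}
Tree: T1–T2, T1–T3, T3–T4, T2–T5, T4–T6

Yes; width 2.

Vertex coverage: the bags together contain {0, 1, 2, 3, 4, 5, 6, 7}, the full vertex set. Edge coverage: each edge of G has both endpoints in at least one bag. Running intersection: for every vertex, the bags containing it form a connected subtree. All three properties hold, so this is a valid tree decomposition of width max|bag| − 1 = 2, and hence tw(G) ≤ 2.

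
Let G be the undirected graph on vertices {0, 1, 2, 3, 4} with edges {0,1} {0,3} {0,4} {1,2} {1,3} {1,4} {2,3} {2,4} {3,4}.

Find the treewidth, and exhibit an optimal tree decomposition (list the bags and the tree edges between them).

Treewidth 3.
Bags: B1 = {1, 2, 3, 4}  B2 = {0, 1, 3, 4}
Tree: B1–B2

Every bag has size at most 4, so the width is 4 − 1 = 3 and tw(G) ≤ 3. On the other hand G contains the 4-clique {0, 1, 3, 4}. A clique must lie in a single bag of any decomposition, so no decomposition can have width below 3. Combining the bounds, tw(G) = 3.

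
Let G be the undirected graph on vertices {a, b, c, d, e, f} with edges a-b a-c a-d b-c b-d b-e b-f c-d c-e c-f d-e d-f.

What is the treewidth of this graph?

A width-3 tree decomposition is:
Bags: B1 = {b, c, d, f}  B2 = {a, b, c, d}  B3 = {b, c, d, e}
Tree: B1–B2, B1–B3
Each bag holds 4 vertices, so the decomposition has width 3, which upper-bounds the treewidth. On the other hand G contains the 4-clique {b, c, d, e}. A clique must lie in a single bag of any decomposition, so no decomposition can have width below 3. Combining the bounds, tw(G) = 3.

3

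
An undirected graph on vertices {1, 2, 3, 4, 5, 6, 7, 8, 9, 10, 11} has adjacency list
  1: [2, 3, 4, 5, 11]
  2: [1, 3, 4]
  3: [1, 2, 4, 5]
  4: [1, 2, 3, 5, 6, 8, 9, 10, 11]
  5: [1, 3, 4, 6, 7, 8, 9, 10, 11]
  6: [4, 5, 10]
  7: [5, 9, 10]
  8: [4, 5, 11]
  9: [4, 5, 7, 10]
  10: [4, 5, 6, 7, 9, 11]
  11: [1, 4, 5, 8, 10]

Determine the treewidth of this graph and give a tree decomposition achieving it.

Every bag has size at most 4, so the width is 4 − 1 = 3 and tw(G) ≤ 3. On the other hand G contains the 4-clique {1, 2, 3, 4}. A clique must lie in a single bag of any decomposition, so no decomposition can have width below 3. Hence tw(G) = 3 exactly.

Treewidth 3.
Bags: B1 = {4, 5, 6, 10}  B2 = {4, 5, 10, 11}  B3 = {1, 4, 5, 11}  B4 = {1, 3, 4, 5}  B5 = {4, 5, 9, 10}  B6 = {5, 7, 9, 10}  B7 = {4, 5, 8, 11}  B8 = {1, 2, 3, 4}
Tree: B1–B2, B2–B3, B3–B4, B1–B5, B5–B6, B3–B7, B4–B8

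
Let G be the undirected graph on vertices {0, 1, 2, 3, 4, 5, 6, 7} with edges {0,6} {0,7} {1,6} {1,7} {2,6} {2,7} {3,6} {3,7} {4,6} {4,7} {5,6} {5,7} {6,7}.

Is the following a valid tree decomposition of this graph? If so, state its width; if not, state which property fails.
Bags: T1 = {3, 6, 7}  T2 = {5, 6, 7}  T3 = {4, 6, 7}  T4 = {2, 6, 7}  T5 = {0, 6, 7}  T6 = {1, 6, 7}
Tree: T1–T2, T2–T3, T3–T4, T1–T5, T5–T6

Vertex coverage: the bags together contain {0, 1, 2, 3, 4, 5, 6, 7}, the full vertex set. Edge coverage: each edge of G has both endpoints in at least one bag. Running intersection: for every vertex, the bags containing it form a connected subtree. All three properties hold, so this is a valid tree decomposition of width max|bag| − 1 = 2, and hence tw(G) ≤ 2.

Yes; width 2.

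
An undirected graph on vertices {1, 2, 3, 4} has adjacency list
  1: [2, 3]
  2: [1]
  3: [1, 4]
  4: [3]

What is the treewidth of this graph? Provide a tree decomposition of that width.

Treewidth 1.
One optimal decomposition is:
Bags: B1 = {1, 2}  B2 = {1, 3}  B3 = {3, 4}
Tree: B1–B2, B2–B3

The largest bag has 2 vertices, giving width 1; this decomposition certifies tw(G) ≤ 1. G has an edge, so its treewidth is at least 1. Therefore the treewidth is 1.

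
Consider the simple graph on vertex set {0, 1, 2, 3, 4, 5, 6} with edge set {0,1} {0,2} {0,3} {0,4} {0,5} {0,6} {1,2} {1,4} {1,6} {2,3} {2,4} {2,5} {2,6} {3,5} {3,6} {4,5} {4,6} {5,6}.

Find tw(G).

4

A width-4 tree decomposition is:
Bags: B1 = {0, 2, 3, 5, 6}  B2 = {0, 2, 4, 5, 6}  B3 = {0, 1, 2, 4, 6}
Tree: B1–B2, B2–B3
The largest bag has 5 vertices, giving width 4; this decomposition certifies tw(G) ≤ 4. For the lower bound, the 5 vertices {0, 2, 3, 5, 6} are pairwise adjacent, and any tree decomposition puts a clique entirely inside one bag — forcing width ≥ 4. Therefore the treewidth is 4.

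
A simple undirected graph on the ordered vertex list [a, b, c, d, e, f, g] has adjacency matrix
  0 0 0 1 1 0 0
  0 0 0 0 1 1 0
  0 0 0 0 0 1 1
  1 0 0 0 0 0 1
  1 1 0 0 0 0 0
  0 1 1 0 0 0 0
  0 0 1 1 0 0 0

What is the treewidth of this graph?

2

A width-2 tree decomposition is:
Bags: B1 = {c, f, g}  B2 = {d, f, g}  B3 = {a, d, f}  B4 = {a, e, f}  B5 = {b, e, f}
Tree: B1–B2, B2–B3, B3–B4, B4–B5
The largest bag has 3 vertices, giving width 2; this decomposition certifies tw(G) ≤ 2. For the lower bound, G contains the cycle f–c–g–d–a–e–b–f, so G is not a forest; only forests have treewidth ≤ 1, hence tw(G) ≥ 2. Combining the bounds, tw(G) = 2.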